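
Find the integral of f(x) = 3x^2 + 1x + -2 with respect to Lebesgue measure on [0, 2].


The Lebesgue integral of a Riemann-integrable function agrees with the Riemann integral.
Antiderivative F(x) = (3/3)x^3 + (1/2)x^2 + -2x
F(2) = (3/3)*2^3 + (1/2)*2^2 + -2*2
     = (3/3)*8 + (1/2)*4 + -2*2
     = 8 + 2 + -4
     = 6
F(0) = 0.0
Integral = F(2) - F(0) = 6 - 0.0 = 6


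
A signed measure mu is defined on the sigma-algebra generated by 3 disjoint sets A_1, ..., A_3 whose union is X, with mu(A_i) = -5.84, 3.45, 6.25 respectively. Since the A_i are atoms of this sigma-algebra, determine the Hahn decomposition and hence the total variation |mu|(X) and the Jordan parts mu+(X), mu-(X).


Step 1: Every measurable set is a union of atoms (the cells / points), so a Hahn decomposition is
  obtained by grouping atoms by sign: P = union of atoms with mu > 0, N = union of the remaining atoms.
  Atoms in P (indices): 2, 3;  atoms in N (indices): 1
  Positive values: 3.45, 6.25
  Negative values: -5.84
Step 2: mu+(X) = mu(P) = sum of positive atom values = 9.7
Step 3: mu-(X) = -mu(N) = sum of |negative atom values| = 5.84
Step 4: |mu|(X) = mu+(X) + mu-(X) = 9.7 + 5.84 = 15.54


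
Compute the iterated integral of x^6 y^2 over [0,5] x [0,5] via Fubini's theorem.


By Fubini's theorem, the double integral factors as a product of single integrals:
Step 1: integral_0^5 x^6 dx = [x^7/7] from 0 to 5
     = 5^7/7 = 11160.714286
Step 2: integral_0^5 y^2 dy = [y^3/3] from 0 to 5
     = 5^3/3 = 41.666667
Step 3: Double integral = 11160.714286 * 41.666667 = 465029.761905


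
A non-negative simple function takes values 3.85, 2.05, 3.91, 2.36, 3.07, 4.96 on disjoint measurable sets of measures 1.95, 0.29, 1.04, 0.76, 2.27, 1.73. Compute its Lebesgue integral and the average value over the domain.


Step 1: Integral = sum(value_i * measure_i)
= 3.85*1.95 + 2.05*0.29 + 3.91*1.04 + 2.36*0.76 + 3.07*2.27 + 4.96*1.73
= 7.5075 + 0.5945 + 4.0664 + 1.7936 + 6.9689 + 8.5808
= 29.5117
Step 2: Total measure of domain = 1.95 + 0.29 + 1.04 + 0.76 + 2.27 + 1.73 = 8.04
Step 3: Average value = 29.5117 / 8.04 = 3.670609


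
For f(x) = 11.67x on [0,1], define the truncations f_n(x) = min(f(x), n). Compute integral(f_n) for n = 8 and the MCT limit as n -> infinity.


f(x) = 11.67x on [0,1]; f_n(x) = min(11.67x, n). At n = 8:
Step 1: f(x) reaches 8 at x = 8/11.67 = 0.685518
Step 2: integral(f_8) = integral(11.67x, 0, 0.685518) + integral(8, 0.685518, 1)
       = 11.67*0.685518^2/2 + 8*(1 - 0.685518)
       = 2.742074 + 2.515853
       = 5.257926
Step 3: As n -> infinity, f_n increases to f, so by MCT integral(f_n) -> integral(f) = 11.67/2 = 5.835.
Convergence: integral(f_8) = 5.257926 -> 5.835 as n -> infinity


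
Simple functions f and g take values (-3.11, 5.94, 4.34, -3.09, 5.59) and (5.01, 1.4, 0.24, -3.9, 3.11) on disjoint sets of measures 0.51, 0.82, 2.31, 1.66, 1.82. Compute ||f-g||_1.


Step 1: Compute differences f_i - g_i:
  -3.11 - 5.01 = -8.12
  5.94 - 1.4 = 4.54
  4.34 - 0.24 = 4.1
  -3.09 - -3.9 = 0.81
  5.59 - 3.11 = 2.48
Step 2: Compute |diff|^1 * measure for each set:
  |-8.12|^1 * 0.51 = 8.12 * 0.51 = 4.1412
  |4.54|^1 * 0.82 = 4.54 * 0.82 = 3.7228
  |4.1|^1 * 2.31 = 4.1 * 2.31 = 9.471
  |0.81|^1 * 1.66 = 0.81 * 1.66 = 1.3446
  |2.48|^1 * 1.82 = 2.48 * 1.82 = 4.5136
Step 3: Sum = 23.1932
Step 4: ||f-g||_1 = (23.1932)^(1/1) = 23.1932


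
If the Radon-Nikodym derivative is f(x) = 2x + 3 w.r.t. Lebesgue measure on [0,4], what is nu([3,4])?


nu(A) = integral_A (dnu/dmu) dmu = integral_3^4 (2x + 3) dx
Step 1: Antiderivative F(x) = (2/2)x^2 + 3x
Step 2: F(4) = (2/2)*4^2 + 3*4 = 16 + 12 = 28
Step 3: F(3) = (2/2)*3^2 + 3*3 = 9 + 9 = 18
Step 4: nu([3,4]) = F(4) - F(3) = 28 - 18 = 10


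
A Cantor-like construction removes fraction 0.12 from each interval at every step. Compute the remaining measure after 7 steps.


Step 1: At each step, fraction remaining = 1 - 0.12 = 0.88
Step 2: After 7 steps, measure = (0.88)^7
Result = 0.408676


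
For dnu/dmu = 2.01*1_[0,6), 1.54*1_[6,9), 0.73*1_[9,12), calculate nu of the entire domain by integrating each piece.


Integrate each piece of the Radon-Nikodym derivative:
Step 1: integral_0^6 2.01 dx = 2.01*(6-0) = 2.01*6 = 12.06
Step 2: integral_6^9 1.54 dx = 1.54*(9-6) = 1.54*3 = 4.62
Step 3: integral_9^12 0.73 dx = 0.73*(12-9) = 0.73*3 = 2.19
Total: 12.06 + 4.62 + 2.19 = 18.87


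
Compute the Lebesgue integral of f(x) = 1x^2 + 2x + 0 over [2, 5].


The Lebesgue integral of a Riemann-integrable function agrees with the Riemann integral.
Antiderivative F(x) = (1/3)x^3 + (2/2)x^2 + 0x
F(5) = (1/3)*5^3 + (2/2)*5^2 + 0*5
     = (1/3)*125 + (2/2)*25 + 0*5
     = 41.666667 + 25 + 0
     = 66.666667
F(2) = 6.666667
Integral = F(5) - F(2) = 66.666667 - 6.666667 = 60


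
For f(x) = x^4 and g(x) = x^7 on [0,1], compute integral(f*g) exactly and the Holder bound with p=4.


Step 1: Exact integral of f*g = integral(x^11, 0, 1) = 1/12
     = 0.083333
Step 2: Holder bound with p=4, q=1.333333:
  ||f||_p = (integral x^16 dx)^(1/4) = (1/17)^(1/4) = 0.492479
  ||g||_q = (integral x^9.333333 dx)^(1/1.333333) = (1/10.333333)^(1/1.333333) = 0.173508
Step 3: Holder bound = ||f||_p * ||g||_q = 0.492479 * 0.173508 = 0.085449
Verification: 0.083333 <= 0.085449 (Holder holds)


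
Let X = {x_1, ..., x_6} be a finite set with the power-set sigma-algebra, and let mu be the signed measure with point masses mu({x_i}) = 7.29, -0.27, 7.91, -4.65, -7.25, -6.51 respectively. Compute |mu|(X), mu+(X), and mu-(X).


Step 1: Every measurable set is a union of atoms (the cells / points), so a Hahn decomposition is
  obtained by grouping atoms by sign: P = union of atoms with mu > 0, N = union of the remaining atoms.
  Atoms in P (indices): 1, 3;  atoms in N (indices): 2, 4, 5, 6
  Positive values: 7.29, 7.91
  Negative values: -0.27, -4.65, -7.25, -6.51
Step 2: mu+(X) = mu(P) = sum of positive atom values = 15.2
Step 3: mu-(X) = -mu(N) = sum of |negative atom values| = 18.68
Step 4: |mu|(X) = mu+(X) + mu-(X) = 15.2 + 18.68 = 33.88


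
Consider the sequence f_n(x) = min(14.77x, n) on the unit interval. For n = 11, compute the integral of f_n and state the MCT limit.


f(x) = 14.77x on [0,1]; f_n(x) = min(14.77x, n). At n = 11:
Step 1: f(x) reaches 11 at x = 11/14.77 = 0.744753
Step 2: integral(f_11) = integral(14.77x, 0, 0.744753) + integral(11, 0.744753, 1)
       = 14.77*0.744753^2/2 + 11*(1 - 0.744753)
       = 4.096141 + 2.807718
       = 6.903859
Step 3: As n -> infinity, f_n increases to f, so by MCT integral(f_n) -> integral(f) = 14.77/2 = 7.385.
Convergence: integral(f_11) = 6.903859 -> 7.385 as n -> infinity


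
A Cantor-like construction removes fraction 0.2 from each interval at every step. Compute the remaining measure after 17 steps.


Step 1: At each step, fraction remaining = 1 - 0.2 = 0.8
Step 2: After 17 steps, measure = (0.8)^17
Result = 0.022518


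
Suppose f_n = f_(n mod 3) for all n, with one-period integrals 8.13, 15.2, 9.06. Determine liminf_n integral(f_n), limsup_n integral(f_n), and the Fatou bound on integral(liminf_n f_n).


The sequence (integral(f_n)) is periodic with period 3, repeating the values 8.13, 15.2, 9.06 indefinitely.
Step 1: For a periodic sequence, every tail (a_m, a_(m+1), ...) contains all 3 period values infinitely often.
Step 2: Hence inf of every tail = min of the period values = min(8.13, 15.2, 9.06) = 8.13.
        liminf_n integral(f_n) = sup over m of (inf of tail from m) = 8.13.
Step 3: Similarly sup of every tail = max of the period values = 15.2.
        limsup_n integral(f_n) = 15.2.
Step 4: Fatou's lemma: integral(liminf_n f_n) <= liminf_n integral(f_n) = 8.13.
        So the integral of the pointwise liminf is at most 8.13.


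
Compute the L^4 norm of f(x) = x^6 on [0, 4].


Step 1: ||f||_4 = (integral_0^4 |x^6|^4 dx)^(1/4)
     = (integral_0^4 x^24 dx)^(1/4)
Step 2: integral_0^4 x^24 dx = [x^25/(25)] from 0 to 4 = 4^25/25
     = 1125899906842624/25 = 4.503600e+13
Step 3: ||f||_4 = (4.503600e+13)^(1/4) = 2590.537859


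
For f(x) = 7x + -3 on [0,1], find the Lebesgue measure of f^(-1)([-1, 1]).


f^(-1)([-1, 1]) = {x : -1 <= 7x + -3 <= 1}
Solving: (-1 - -3)/7 <= x <= (1 - -3)/7
= [0.285714, 0.571429]
Intersecting with [0,1]: [0.285714, 0.571429]
Measure = 0.571429 - 0.285714 = 0.285714


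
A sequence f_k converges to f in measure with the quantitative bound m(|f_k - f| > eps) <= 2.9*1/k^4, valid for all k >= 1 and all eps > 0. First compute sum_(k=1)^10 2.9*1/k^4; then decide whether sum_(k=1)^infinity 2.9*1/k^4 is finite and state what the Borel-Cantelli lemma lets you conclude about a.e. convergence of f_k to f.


Step 1: List the terms 2.9*1/k^4 for k = 1 to 10:
  k=1: 2.9
  k=2: 0.18125
  k=3: 0.035802
  k=4: 0.011328
  k=5: 0.00464
  k=6: 0.002238
  k=7: 0.001208
  k=8: 7.080078e-04
  k=9: 4.420058e-04
  k=10: 2.900000e-04
Step 2: Partial sum = 2.9 + 0.18125 + 0.035802 + 0.011328 + 0.00464 + 0.002238 + 0.001208 + 7.080078e-04 + 4.420058e-04 + 2.900000e-04
     = 3.137906
Step 3: The full series sum_(k>=1) 2.9*1/k^4 converges (p-series with p = 4 > 1; a constant multiple of a convergent series converges).
Step 4: Fix eps > 0. Since sum_k m(|f_k - f| > eps) < infinity, the Borel-Cantelli lemma gives
        m(limsup_k {|f_k - f| > eps}) = 0, i.e. for a.e. x, |f_k(x) - f(x)| <= eps for all large k.
        Applying this with eps = 1/j for j = 1, 2, ... and intersecting the countably many full-measure sets,
        for a.e. x we get limsup_k |f_k(x) - f(x)| <= 1/j for every j, hence f_k -> f almost everywhere.
Conclusion: series converges; Borel-Cantelli yields f_k -> f a.e.


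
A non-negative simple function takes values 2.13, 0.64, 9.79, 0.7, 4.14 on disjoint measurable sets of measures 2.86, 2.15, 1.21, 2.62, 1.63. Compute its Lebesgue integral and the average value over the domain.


Step 1: Integral = sum(value_i * measure_i)
= 2.13*2.86 + 0.64*2.15 + 9.79*1.21 + 0.7*2.62 + 4.14*1.63
= 6.0918 + 1.376 + 11.8459 + 1.834 + 6.7482
= 27.8959
Step 2: Total measure of domain = 2.86 + 2.15 + 1.21 + 2.62 + 1.63 = 10.47
Step 3: Average value = 27.8959 / 10.47 = 2.664365


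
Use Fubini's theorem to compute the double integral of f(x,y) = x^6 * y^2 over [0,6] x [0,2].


By Fubini's theorem, the double integral factors as a product of single integrals:
Step 1: integral_0^6 x^6 dx = [x^7/7] from 0 to 6
     = 6^7/7 = 39990.857143
Step 2: integral_0^2 y^2 dy = [y^3/3] from 0 to 2
     = 2^3/3 = 2.666667
Step 3: Double integral = 39990.857143 * 2.666667 = 106642.285714


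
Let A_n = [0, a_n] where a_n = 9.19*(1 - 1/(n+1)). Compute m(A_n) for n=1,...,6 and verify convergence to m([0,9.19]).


By continuity of measure from below: if A_n increases to A, then m(A_n) -> m(A).
Here A = [0, 9.19], so m(A) = 9.19
Step 1: a_1 = 9.19*(1 - 1/2) = 4.595, m(A_1) = 4.595
Step 2: a_2 = 9.19*(1 - 1/3) = 6.1267, m(A_2) = 6.1267
Step 3: a_3 = 9.19*(1 - 1/4) = 6.8925, m(A_3) = 6.8925
Step 4: a_4 = 9.19*(1 - 1/5) = 7.352, m(A_4) = 7.352
Step 5: a_5 = 9.19*(1 - 1/6) = 7.6583, m(A_5) = 7.6583
Step 6: a_6 = 9.19*(1 - 1/7) = 7.8771, m(A_6) = 7.8771
Limit: m(A_n) -> m([0,9.19]) = 9.19


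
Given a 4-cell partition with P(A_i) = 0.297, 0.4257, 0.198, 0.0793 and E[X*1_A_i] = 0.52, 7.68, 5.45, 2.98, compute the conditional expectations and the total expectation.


For each cell A_i: E[X|A_i] = E[X*1_A_i] / P(A_i)
Step 1: E[X|A_1] = 0.52 / 0.297 = 1.750842
Step 2: E[X|A_2] = 7.68 / 0.4257 = 18.040874
Step 3: E[X|A_3] = 5.45 / 0.198 = 27.525253
Step 4: E[X|A_4] = 2.98 / 0.0793 = 37.578815
Verification: E[X] = sum E[X*1_A_i] = 0.52 + 7.68 + 5.45 + 2.98 = 16.63


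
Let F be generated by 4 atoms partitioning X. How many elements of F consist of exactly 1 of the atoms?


Each element of F is a union of some subset of the 4 atoms.
Elements that are unions of exactly 1 atoms correspond to 1-element subsets of the 4 atoms.
Count = C(4, 1) = 4! / (1! * 3!) = 4.


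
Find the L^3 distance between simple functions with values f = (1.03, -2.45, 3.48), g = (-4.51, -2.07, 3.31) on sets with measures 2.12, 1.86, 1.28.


Step 1: Compute differences f_i - g_i:
  1.03 - -4.51 = 5.54
  -2.45 - -2.07 = -0.38
  3.48 - 3.31 = 0.17
Step 2: Compute |diff|^3 * measure for each set:
  |5.54|^3 * 2.12 = 170.031464 * 2.12 = 360.466704
  |-0.38|^3 * 1.86 = 0.054872 * 1.86 = 0.102062
  |0.17|^3 * 1.28 = 0.004913 * 1.28 = 0.006289
Step 3: Sum = 360.575054
Step 4: ||f-g||_3 = (360.575054)^(1/3) = 7.117572


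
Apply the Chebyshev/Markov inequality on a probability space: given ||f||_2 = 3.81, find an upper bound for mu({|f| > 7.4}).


Chebyshev/Markov inequality: mu(|f| > eps) <= (||f||_p / eps)^p
Step 1: ||f||_2 / eps = 3.81 / 7.4 = 0.514865
Step 2: Raise to power p = 2:
  (0.514865)^2 = 0.265086
Step 3: Therefore mu(|f| > 7.4) <= 0.265086


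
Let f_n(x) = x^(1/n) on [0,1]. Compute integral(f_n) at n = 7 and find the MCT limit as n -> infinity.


At n = 7: f_7(x) = x^(1/7).
Step 1: integral(x^(1/7), 0, 1) = [x^(1/7+1) / (1/7+1)] from 0 to 1
     = 1 / (1/7 + 1) = 1 / ((7+1)/7) = 7/(7+1)
     = 7/8 = 0.875
Step 2: As n -> infinity, f_n(x) = x^(1/n) -> 1 for x in (0,1], and f_n is increasing in n.
By MCT, lim_n integral(f_n) = integral(lim_n f_n) = integral(1, 0, 1) = 1.
Step 3: Verify convergence: 7/8 = 0.875 -> 1


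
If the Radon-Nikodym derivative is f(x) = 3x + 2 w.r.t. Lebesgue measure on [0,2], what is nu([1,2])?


nu(A) = integral_A (dnu/dmu) dmu = integral_1^2 (3x + 2) dx
Step 1: Antiderivative F(x) = (3/2)x^2 + 2x
Step 2: F(2) = (3/2)*2^2 + 2*2 = 6 + 4 = 10
Step 3: F(1) = (3/2)*1^2 + 2*1 = 1.5 + 2 = 3.5
Step 4: nu([1,2]) = F(2) - F(1) = 10 - 3.5 = 6.5


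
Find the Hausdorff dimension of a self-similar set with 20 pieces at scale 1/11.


For a self-similar set with N copies scaled by 1/r:
dim_H = log(N)/log(r) = log(20)/log(11)
= 2.995732/2.397895
= 1.249317


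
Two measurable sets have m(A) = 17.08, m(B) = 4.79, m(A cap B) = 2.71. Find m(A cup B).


By inclusion-exclusion: m(A u B) = m(A) + m(B) - m(A n B)
= 17.08 + 4.79 - 2.71
= 19.16


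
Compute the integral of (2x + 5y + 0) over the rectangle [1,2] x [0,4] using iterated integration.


By Fubini, integrate in x first, then y.
Step 1: Fix y, integrate over x in [1,2]:
  integral(2x + 5y + 0, x=1..2)
  = 2*(2^2 - 1^2)/2 + (5y + 0)*(2 - 1)
  = 3 + (5y + 0)*1
  = 3 + 5y + 0
  = 3 + 5y
Step 2: Integrate over y in [0,4]:
  integral(3 + 5y, y=0..4)
  = 3*4 + 5*(4^2 - 0^2)/2
  = 12 + 40
  = 52


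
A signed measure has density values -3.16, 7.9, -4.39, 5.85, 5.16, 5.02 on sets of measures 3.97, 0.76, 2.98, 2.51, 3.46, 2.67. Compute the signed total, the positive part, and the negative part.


Step 1: Compute signed measure on each set:
  Set 1: -3.16 * 3.97 = -12.5452
  Set 2: 7.9 * 0.76 = 6.004
  Set 3: -4.39 * 2.98 = -13.0822
  Set 4: 5.85 * 2.51 = 14.6835
  Set 5: 5.16 * 3.46 = 17.8536
  Set 6: 5.02 * 2.67 = 13.4034
Step 2: Total signed measure = (-12.5452) + (6.004) + (-13.0822) + (14.6835) + (17.8536) + (13.4034)
     = 26.3171
Step 3: Positive part mu+(X) = sum of positive contributions = 51.9445
Step 4: Negative part mu-(X) = |sum of negative contributions| = 25.6274


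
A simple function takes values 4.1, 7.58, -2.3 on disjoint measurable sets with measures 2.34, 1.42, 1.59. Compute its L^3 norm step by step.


Step 1: Compute |f_i|^3 for each value:
  |4.1|^3 = 68.921
  |7.58|^3 = 435.519512
  |-2.3|^3 = 12.167
Step 2: Multiply by measures and sum:
  68.921 * 2.34 = 161.27514
  435.519512 * 1.42 = 618.437707
  12.167 * 1.59 = 19.34553
Sum = 161.27514 + 618.437707 + 19.34553 = 799.058377
Step 3: Take the p-th root:
||f||_3 = (799.058377)^(1/3) = 9.279534


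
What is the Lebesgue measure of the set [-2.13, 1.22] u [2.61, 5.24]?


For pairwise disjoint intervals, m(union) = sum of lengths.
= (1.22 - -2.13) + (5.24 - 2.61)
= 3.35 + 2.63
= 5.98


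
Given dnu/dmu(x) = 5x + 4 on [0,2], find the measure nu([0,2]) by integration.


nu(A) = integral_A (dnu/dmu) dmu = integral_0^2 (5x + 4) dx
Step 1: Antiderivative F(x) = (5/2)x^2 + 4x
Step 2: F(2) = (5/2)*2^2 + 4*2 = 10 + 8 = 18
Step 3: F(0) = (5/2)*0^2 + 4*0 = 0.0 + 0 = 0.0
Step 4: nu([0,2]) = F(2) - F(0) = 18 - 0.0 = 18


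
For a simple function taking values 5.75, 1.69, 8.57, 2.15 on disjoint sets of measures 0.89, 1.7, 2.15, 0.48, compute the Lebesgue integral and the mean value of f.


Step 1: Integral = sum(value_i * measure_i)
= 5.75*0.89 + 1.69*1.7 + 8.57*2.15 + 2.15*0.48
= 5.1175 + 2.873 + 18.4255 + 1.032
= 27.448
Step 2: Total measure of domain = 0.89 + 1.7 + 2.15 + 0.48 = 5.22
Step 3: Average value = 27.448 / 5.22 = 5.258238


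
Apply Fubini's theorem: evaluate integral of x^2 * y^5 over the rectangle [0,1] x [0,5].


By Fubini's theorem, the double integral factors as a product of single integrals:
Step 1: integral_0^1 x^2 dx = [x^3/3] from 0 to 1
     = 1^3/3 = 0.333333
Step 2: integral_0^5 y^5 dy = [y^6/6] from 0 to 5
     = 5^6/6 = 2604.166667
Step 3: Double integral = 0.333333 * 2604.166667 = 868.055556


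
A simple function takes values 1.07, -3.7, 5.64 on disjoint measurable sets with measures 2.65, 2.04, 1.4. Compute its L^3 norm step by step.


Step 1: Compute |f_i|^3 for each value:
  |1.07|^3 = 1.225043
  |-3.7|^3 = 50.653
  |5.64|^3 = 179.406144
Step 2: Multiply by measures and sum:
  1.225043 * 2.65 = 3.246364
  50.653 * 2.04 = 103.33212
  179.406144 * 1.4 = 251.168602
Sum = 3.246364 + 103.33212 + 251.168602 = 357.747086
Step 3: Take the p-th root:
||f||_3 = (357.747086)^(1/3) = 7.098916


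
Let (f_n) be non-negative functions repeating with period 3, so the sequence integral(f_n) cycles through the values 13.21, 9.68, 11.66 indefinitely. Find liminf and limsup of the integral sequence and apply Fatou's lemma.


The sequence (integral(f_n)) is periodic with period 3, repeating the values 13.21, 9.68, 11.66 indefinitely.
Step 1: For a periodic sequence, every tail (a_m, a_(m+1), ...) contains all 3 period values infinitely often.
Step 2: Hence inf of every tail = min of the period values = min(13.21, 9.68, 11.66) = 9.68.
        liminf_n integral(f_n) = sup over m of (inf of tail from m) = 9.68.
Step 3: Similarly sup of every tail = max of the period values = 13.21.
        limsup_n integral(f_n) = 13.21.
Step 4: Fatou's lemma: integral(liminf_n f_n) <= liminf_n integral(f_n) = 9.68.
        So the integral of the pointwise liminf is at most 9.68.


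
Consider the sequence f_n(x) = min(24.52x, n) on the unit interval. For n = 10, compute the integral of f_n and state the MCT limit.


f(x) = 24.52x on [0,1]; f_n(x) = min(24.52x, n). At n = 10:
Step 1: f(x) reaches 10 at x = 10/24.52 = 0.40783
Step 2: integral(f_10) = integral(24.52x, 0, 0.40783) + integral(10, 0.40783, 1)
       = 24.52*0.40783^2/2 + 10*(1 - 0.40783)
       = 2.039152 + 5.921697
       = 7.960848
Step 3: As n -> infinity, f_n increases to f, so by MCT integral(f_n) -> integral(f) = 24.52/2 = 12.26.
Convergence: integral(f_10) = 7.960848 -> 12.26 as n -> infinity


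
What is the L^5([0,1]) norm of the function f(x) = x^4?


Step 1: ||f||_5 = (integral_0^1 |x^4|^5 dx)^(1/5)
     = (integral_0^1 x^20 dx)^(1/5)
Step 2: integral_0^1 x^20 dx = [x^21/(21)] from 0 to 1 = 1^21/21
     = 1/21 = 0.047619
Step 3: ||f||_5 = (0.047619)^(1/5) = 0.543946


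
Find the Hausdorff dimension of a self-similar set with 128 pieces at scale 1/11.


For a self-similar set with N copies scaled by 1/r:
dim_H = log(N)/log(r) = log(128)/log(11)
= 4.85203/2.397895
= 2.023454


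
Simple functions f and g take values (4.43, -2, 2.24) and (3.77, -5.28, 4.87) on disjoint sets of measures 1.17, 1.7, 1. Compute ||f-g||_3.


Step 1: Compute differences f_i - g_i:
  4.43 - 3.77 = 0.66
  -2 - -5.28 = 3.28
  2.24 - 4.87 = -2.63
Step 2: Compute |diff|^3 * measure for each set:
  |0.66|^3 * 1.17 = 0.287496 * 1.17 = 0.33637
  |3.28|^3 * 1.7 = 35.287552 * 1.7 = 59.988838
  |-2.63|^3 * 1 = 18.191447 * 1 = 18.191447
Step 3: Sum = 78.516656
Step 4: ||f-g||_3 = (78.516656)^(1/3) = 4.282072


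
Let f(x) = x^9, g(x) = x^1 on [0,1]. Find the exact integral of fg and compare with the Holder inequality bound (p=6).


Step 1: Exact integral of f*g = integral(x^10, 0, 1) = 1/11
     = 0.090909
Step 2: Holder bound with p=6, q=1.2:
  ||f||_p = (integral x^54 dx)^(1/6) = (1/55)^(1/6) = 0.51279
  ||g||_q = (integral x^1.2 dx)^(1/1.2) = (1/2.2)^(1/1.2) = 0.518379
Step 3: Holder bound = ||f||_p * ||g||_q = 0.51279 * 0.518379 = 0.26582
Verification: 0.090909 <= 0.26582 (Holder holds)


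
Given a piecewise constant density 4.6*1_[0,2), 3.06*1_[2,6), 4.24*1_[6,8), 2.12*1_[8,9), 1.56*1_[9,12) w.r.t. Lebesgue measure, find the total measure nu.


Integrate each piece of the Radon-Nikodym derivative:
Step 1: integral_0^2 4.6 dx = 4.6*(2-0) = 4.6*2 = 9.2
Step 2: integral_2^6 3.06 dx = 3.06*(6-2) = 3.06*4 = 12.24
Step 3: integral_6^8 4.24 dx = 4.24*(8-6) = 4.24*2 = 8.48
Step 4: integral_8^9 2.12 dx = 2.12*(9-8) = 2.12*1 = 2.12
Step 5: integral_9^12 1.56 dx = 1.56*(12-9) = 1.56*3 = 4.68
Total: 9.2 + 12.24 + 8.48 + 2.12 + 4.68 = 36.72


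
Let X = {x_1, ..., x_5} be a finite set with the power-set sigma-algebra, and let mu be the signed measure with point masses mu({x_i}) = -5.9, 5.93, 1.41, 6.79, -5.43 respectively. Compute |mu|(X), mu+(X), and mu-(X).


Step 1: Every measurable set is a union of atoms (the cells / points), so a Hahn decomposition is
  obtained by grouping atoms by sign: P = union of atoms with mu > 0, N = union of the remaining atoms.
  Atoms in P (indices): 2, 3, 4;  atoms in N (indices): 1, 5
  Positive values: 5.93, 1.41, 6.79
  Negative values: -5.9, -5.43
Step 2: mu+(X) = mu(P) = sum of positive atom values = 14.13
Step 3: mu-(X) = -mu(N) = sum of |negative atom values| = 11.33
Step 4: |mu|(X) = mu+(X) + mu-(X) = 14.13 + 11.33 = 25.46


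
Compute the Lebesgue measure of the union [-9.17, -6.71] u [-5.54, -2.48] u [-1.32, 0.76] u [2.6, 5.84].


For pairwise disjoint intervals, m(union) = sum of lengths.
= (-6.71 - -9.17) + (-2.48 - -5.54) + (0.76 - -1.32) + (5.84 - 2.6)
= 2.46 + 3.06 + 2.08 + 3.24
= 10.84


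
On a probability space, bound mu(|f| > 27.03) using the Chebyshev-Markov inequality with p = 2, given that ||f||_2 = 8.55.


Chebyshev/Markov inequality: mu(|f| > eps) <= (||f||_p / eps)^p
Step 1: ||f||_2 / eps = 8.55 / 27.03 = 0.316315
Step 2: Raise to power p = 2:
  (0.316315)^2 = 0.100055
Step 3: Therefore mu(|f| > 27.03) <= 0.100055


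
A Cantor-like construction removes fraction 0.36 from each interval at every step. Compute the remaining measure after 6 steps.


Step 1: At each step, fraction remaining = 1 - 0.36 = 0.64
Step 2: After 6 steps, measure = (0.64)^6
Step 3: Computing the power step by step:
  After step 1: 0.64
  After step 2: 0.4096
  After step 3: 0.262144
  After step 4: 0.167772
  After step 5: 0.107374
  ...
Result = 0.068719


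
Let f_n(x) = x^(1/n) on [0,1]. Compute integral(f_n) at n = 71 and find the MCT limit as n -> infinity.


At n = 71: f_71(x) = x^(1/71).
Step 1: integral(x^(1/71), 0, 1) = [x^(1/71+1) / (1/71+1)] from 0 to 1
     = 1 / (1/71 + 1) = 1 / ((71+1)/71) = 71/(71+1)
     = 71/72 = 0.986111
Step 2: As n -> infinity, f_n(x) = x^(1/n) -> 1 for x in (0,1], and f_n is increasing in n.
By MCT, lim_n integral(f_n) = integral(lim_n f_n) = integral(1, 0, 1) = 1.
Step 3: Verify convergence: 71/72 = 0.986111 -> 1


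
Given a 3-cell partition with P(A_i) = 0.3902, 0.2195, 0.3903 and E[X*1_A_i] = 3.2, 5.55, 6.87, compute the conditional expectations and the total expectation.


For each cell A_i: E[X|A_i] = E[X*1_A_i] / P(A_i)
Step 1: E[X|A_1] = 3.2 / 0.3902 = 8.200923
Step 2: E[X|A_2] = 5.55 / 0.2195 = 25.284738
Step 3: E[X|A_3] = 6.87 / 0.3903 = 17.601845
Verification: E[X] = sum E[X*1_A_i] = 3.2 + 5.55 + 6.87 = 15.62


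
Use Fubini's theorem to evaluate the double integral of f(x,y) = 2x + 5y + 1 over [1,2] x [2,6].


By Fubini, integrate in x first, then y.
Step 1: Fix y, integrate over x in [1,2]:
  integral(2x + 5y + 1, x=1..2)
  = 2*(2^2 - 1^2)/2 + (5y + 1)*(2 - 1)
  = 3 + (5y + 1)*1
  = 3 + 5y + 1
  = 4 + 5y
Step 2: Integrate over y in [2,6]:
  integral(4 + 5y, y=2..6)
  = 4*4 + 5*(6^2 - 2^2)/2
  = 16 + 80
  = 96


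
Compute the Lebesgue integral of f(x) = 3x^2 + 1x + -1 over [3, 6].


The Lebesgue integral of a Riemann-integrable function agrees with the Riemann integral.
Antiderivative F(x) = (3/3)x^3 + (1/2)x^2 + -1x
F(6) = (3/3)*6^3 + (1/2)*6^2 + -1*6
     = (3/3)*216 + (1/2)*36 + -1*6
     = 216 + 18 + -6
     = 228
F(3) = 28.5
Integral = F(6) - F(3) = 228 - 28.5 = 199.5


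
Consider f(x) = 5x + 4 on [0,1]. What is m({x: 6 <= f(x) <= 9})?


f^(-1)([6, 9]) = {x : 6 <= 5x + 4 <= 9}
Solving: (6 - 4)/5 <= x <= (9 - 4)/5
= [0.4, 1]
Intersecting with [0,1]: [0.4, 1]
Measure = 1 - 0.4 = 0.6


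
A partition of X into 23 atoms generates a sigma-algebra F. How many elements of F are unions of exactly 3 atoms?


Each element of F is a union of some subset of the 23 atoms.
Elements that are unions of exactly 3 atoms correspond to 3-element subsets of the 23 atoms.
Count = C(23, 3) = 23! / (3! * 20!) = 1771.


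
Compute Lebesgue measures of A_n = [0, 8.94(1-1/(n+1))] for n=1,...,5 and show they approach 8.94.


By continuity of measure from below: if A_n increases to A, then m(A_n) -> m(A).
Here A = [0, 8.94], so m(A) = 8.94
Step 1: a_1 = 8.94*(1 - 1/2) = 4.47, m(A_1) = 4.47
Step 2: a_2 = 8.94*(1 - 1/3) = 5.96, m(A_2) = 5.96
Step 3: a_3 = 8.94*(1 - 1/4) = 6.705, m(A_3) = 6.705
Step 4: a_4 = 8.94*(1 - 1/5) = 7.152, m(A_4) = 7.152
Step 5: a_5 = 8.94*(1 - 1/6) = 7.45, m(A_5) = 7.45
Limit: m(A_n) -> m([0,8.94]) = 8.94


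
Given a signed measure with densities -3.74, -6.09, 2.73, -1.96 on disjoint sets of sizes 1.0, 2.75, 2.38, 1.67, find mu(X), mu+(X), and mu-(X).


Step 1: Compute signed measure on each set:
  Set 1: -3.74 * 1.0 = -3.74
  Set 2: -6.09 * 2.75 = -16.7475
  Set 3: 2.73 * 2.38 = 6.4974
  Set 4: -1.96 * 1.67 = -3.2732
Step 2: Total signed measure = (-3.74) + (-16.7475) + (6.4974) + (-3.2732)
     = -17.2633
Step 3: Positive part mu+(X) = sum of positive contributions = 6.4974
Step 4: Negative part mu-(X) = |sum of negative contributions| = 23.7607


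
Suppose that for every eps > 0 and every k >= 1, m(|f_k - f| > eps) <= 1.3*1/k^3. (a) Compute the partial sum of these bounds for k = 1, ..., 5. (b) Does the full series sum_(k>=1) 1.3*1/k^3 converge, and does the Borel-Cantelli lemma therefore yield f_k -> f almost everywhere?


Step 1: List the terms 1.3*1/k^3 for k = 1 to 5:
  k=1: 1.3
  k=2: 0.1625
  k=3: 0.048148
  k=4: 0.020313
  k=5: 0.0104
Step 2: Partial sum = 1.3 + 0.1625 + 0.048148 + 0.020313 + 0.0104
     = 1.541361
Step 3: The full series sum_(k>=1) 1.3*1/k^3 converges (p-series with p = 3 > 1; a constant multiple of a convergent series converges).
Step 4: Fix eps > 0. Since sum_k m(|f_k - f| > eps) < infinity, the Borel-Cantelli lemma gives
        m(limsup_k {|f_k - f| > eps}) = 0, i.e. for a.e. x, |f_k(x) - f(x)| <= eps for all large k.
        Applying this with eps = 1/j for j = 1, 2, ... and intersecting the countably many full-measure sets,
        for a.e. x we get limsup_k |f_k(x) - f(x)| <= 1/j for every j, hence f_k -> f almost everywhere.
Conclusion: series converges; Borel-Cantelli yields f_k -> f a.e.


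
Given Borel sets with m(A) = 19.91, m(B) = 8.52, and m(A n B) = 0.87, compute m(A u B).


By inclusion-exclusion: m(A u B) = m(A) + m(B) - m(A n B)
= 19.91 + 8.52 - 0.87
= 27.56


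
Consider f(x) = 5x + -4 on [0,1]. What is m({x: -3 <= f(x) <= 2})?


f^(-1)([-3, 2]) = {x : -3 <= 5x + -4 <= 2}
Solving: (-3 - -4)/5 <= x <= (2 - -4)/5
= [0.2, 1.2]
Intersecting with [0,1]: [0.2, 1]
Measure = 1 - 0.2 = 0.8


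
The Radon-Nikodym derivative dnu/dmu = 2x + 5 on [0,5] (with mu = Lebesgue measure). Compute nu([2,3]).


nu(A) = integral_A (dnu/dmu) dmu = integral_2^3 (2x + 5) dx
Step 1: Antiderivative F(x) = (2/2)x^2 + 5x
Step 2: F(3) = (2/2)*3^2 + 5*3 = 9 + 15 = 24
Step 3: F(2) = (2/2)*2^2 + 5*2 = 4 + 10 = 14
Step 4: nu([2,3]) = F(3) - F(2) = 24 - 14 = 10


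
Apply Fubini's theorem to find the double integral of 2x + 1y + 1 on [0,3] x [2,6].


By Fubini, integrate in x first, then y.
Step 1: Fix y, integrate over x in [0,3]:
  integral(2x + 1y + 1, x=0..3)
  = 2*(3^2 - 0^2)/2 + (1y + 1)*(3 - 0)
  = 9 + (1y + 1)*3
  = 9 + 3y + 3
  = 12 + 3y
Step 2: Integrate over y in [2,6]:
  integral(12 + 3y, y=2..6)
  = 12*4 + 3*(6^2 - 2^2)/2
  = 48 + 48
  = 96


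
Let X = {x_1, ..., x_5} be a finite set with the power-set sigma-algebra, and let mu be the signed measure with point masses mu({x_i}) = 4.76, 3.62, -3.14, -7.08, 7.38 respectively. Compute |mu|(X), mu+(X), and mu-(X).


Step 1: Every measurable set is a union of atoms (the cells / points), so a Hahn decomposition is
  obtained by grouping atoms by sign: P = union of atoms with mu > 0, N = union of the remaining atoms.
  Atoms in P (indices): 1, 2, 5;  atoms in N (indices): 3, 4
  Positive values: 4.76, 3.62, 7.38
  Negative values: -3.14, -7.08
Step 2: mu+(X) = mu(P) = sum of positive atom values = 15.76
Step 3: mu-(X) = -mu(N) = sum of |negative atom values| = 10.22
Step 4: |mu|(X) = mu+(X) + mu-(X) = 15.76 + 10.22 = 25.98


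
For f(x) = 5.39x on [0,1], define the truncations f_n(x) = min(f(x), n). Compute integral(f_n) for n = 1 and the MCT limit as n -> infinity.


f(x) = 5.39x on [0,1]; f_n(x) = min(5.39x, n). At n = 1:
Step 1: f(x) reaches 1 at x = 1/5.39 = 0.185529
Step 2: integral(f_1) = integral(5.39x, 0, 0.185529) + integral(1, 0.185529, 1)
       = 5.39*0.185529^2/2 + 1*(1 - 0.185529)
       = 0.092764 + 0.814471
       = 0.907236
Step 3: As n -> infinity, f_n increases to f, so by MCT integral(f_n) -> integral(f) = 5.39/2 = 2.695.
Convergence: integral(f_1) = 0.907236 -> 2.695 as n -> infinity


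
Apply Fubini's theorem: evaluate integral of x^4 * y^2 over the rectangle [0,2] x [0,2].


By Fubini's theorem, the double integral factors as a product of single integrals:
Step 1: integral_0^2 x^4 dx = [x^5/5] from 0 to 2
     = 2^5/5 = 6.4
Step 2: integral_0^2 y^2 dy = [y^3/3] from 0 to 2
     = 2^3/3 = 2.666667
Step 3: Double integral = 6.4 * 2.666667 = 17.066667


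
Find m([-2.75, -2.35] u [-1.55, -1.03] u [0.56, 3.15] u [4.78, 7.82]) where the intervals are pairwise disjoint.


For pairwise disjoint intervals, m(union) = sum of lengths.
= (-2.35 - -2.75) + (-1.03 - -1.55) + (3.15 - 0.56) + (7.82 - 4.78)
= 0.4 + 0.52 + 2.59 + 3.04
= 6.55


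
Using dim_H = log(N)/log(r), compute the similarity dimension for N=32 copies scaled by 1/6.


For a self-similar set with N copies scaled by 1/r:
dim_H = log(N)/log(r) = log(32)/log(6)
= 3.465736/1.791759
= 1.934264


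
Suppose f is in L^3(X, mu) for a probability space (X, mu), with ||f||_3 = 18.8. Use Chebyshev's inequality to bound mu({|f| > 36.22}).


Chebyshev/Markov inequality: mu(|f| > eps) <= (||f||_p / eps)^p
Step 1: ||f||_3 / eps = 18.8 / 36.22 = 0.51905
Step 2: Raise to power p = 3:
  (0.51905)^3 = 0.139839
Step 3: Therefore mu(|f| > 36.22) <= 0.139839


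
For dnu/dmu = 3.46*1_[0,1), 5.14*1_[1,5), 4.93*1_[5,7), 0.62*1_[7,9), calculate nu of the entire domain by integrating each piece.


Integrate each piece of the Radon-Nikodym derivative:
Step 1: integral_0^1 3.46 dx = 3.46*(1-0) = 3.46*1 = 3.46
Step 2: integral_1^5 5.14 dx = 5.14*(5-1) = 5.14*4 = 20.56
Step 3: integral_5^7 4.93 dx = 4.93*(7-5) = 4.93*2 = 9.86
Step 4: integral_7^9 0.62 dx = 0.62*(9-7) = 0.62*2 = 1.24
Total: 3.46 + 20.56 + 9.86 + 1.24 = 35.12


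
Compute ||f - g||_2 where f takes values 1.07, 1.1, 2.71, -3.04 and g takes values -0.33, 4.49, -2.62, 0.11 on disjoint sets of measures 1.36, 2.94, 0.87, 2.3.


Step 1: Compute differences f_i - g_i:
  1.07 - -0.33 = 1.4
  1.1 - 4.49 = -3.39
  2.71 - -2.62 = 5.33
  -3.04 - 0.11 = -3.15
Step 2: Compute |diff|^2 * measure for each set:
  |1.4|^2 * 1.36 = 1.96 * 1.36 = 2.6656
  |-3.39|^2 * 2.94 = 11.4921 * 2.94 = 33.786774
  |5.33|^2 * 0.87 = 28.4089 * 0.87 = 24.715743
  |-3.15|^2 * 2.3 = 9.9225 * 2.3 = 22.82175
Step 3: Sum = 83.989867
Step 4: ||f-g||_2 = (83.989867)^(1/2) = 9.164599


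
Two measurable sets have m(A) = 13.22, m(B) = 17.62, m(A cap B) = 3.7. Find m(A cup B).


By inclusion-exclusion: m(A u B) = m(A) + m(B) - m(A n B)
= 13.22 + 17.62 - 3.7
= 27.14


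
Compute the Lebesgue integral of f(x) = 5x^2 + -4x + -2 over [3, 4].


The Lebesgue integral of a Riemann-integrable function agrees with the Riemann integral.
Antiderivative F(x) = (5/3)x^3 + (-4/2)x^2 + -2x
F(4) = (5/3)*4^3 + (-4/2)*4^2 + -2*4
     = (5/3)*64 + (-4/2)*16 + -2*4
     = 106.666667 + -32 + -8
     = 66.666667
F(3) = 21
Integral = F(4) - F(3) = 66.666667 - 21 = 45.666667


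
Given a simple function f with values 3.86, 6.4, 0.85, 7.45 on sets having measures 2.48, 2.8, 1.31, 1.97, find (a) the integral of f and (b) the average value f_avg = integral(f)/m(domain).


Step 1: Integral = sum(value_i * measure_i)
= 3.86*2.48 + 6.4*2.8 + 0.85*1.31 + 7.45*1.97
= 9.5728 + 17.92 + 1.1135 + 14.6765
= 43.2828
Step 2: Total measure of domain = 2.48 + 2.8 + 1.31 + 1.97 = 8.56
Step 3: Average value = 43.2828 / 8.56 = 5.056402


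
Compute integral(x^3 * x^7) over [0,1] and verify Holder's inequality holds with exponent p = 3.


Step 1: Exact integral of f*g = integral(x^10, 0, 1) = 1/11
     = 0.090909
Step 2: Holder bound with p=3, q=1.5:
  ||f||_p = (integral x^9 dx)^(1/3) = (1/10)^(1/3) = 0.464159
  ||g||_q = (integral x^10.5 dx)^(1/1.5) = (1/11.5)^(1/1.5) = 0.196276
Step 3: Holder bound = ||f||_p * ||g||_q = 0.464159 * 0.196276 = 0.091103
Verification: 0.090909 <= 0.091103 (Holder holds)


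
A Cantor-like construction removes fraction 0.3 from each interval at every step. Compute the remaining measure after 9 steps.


Step 1: At each step, fraction remaining = 1 - 0.3 = 0.7
Step 2: After 9 steps, measure = (0.7)^9
Result = 0.040354


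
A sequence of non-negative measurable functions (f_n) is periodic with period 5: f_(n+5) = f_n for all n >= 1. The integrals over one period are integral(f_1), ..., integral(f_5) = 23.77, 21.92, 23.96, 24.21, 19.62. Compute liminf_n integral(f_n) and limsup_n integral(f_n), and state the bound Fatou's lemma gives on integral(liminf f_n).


The sequence (integral(f_n)) is periodic with period 5, repeating the values 23.77, 21.92, 23.96, 24.21, 19.62 indefinitely.
Step 1: For a periodic sequence, every tail (a_m, a_(m+1), ...) contains all 5 period values infinitely often.
Step 2: Hence inf of every tail = min of the period values = min(23.77, 21.92, 23.96, 24.21, 19.62) = 19.62.
        liminf_n integral(f_n) = sup over m of (inf of tail from m) = 19.62.
Step 3: Similarly sup of every tail = max of the period values = 24.21.
        limsup_n integral(f_n) = 24.21.
Step 4: Fatou's lemma: integral(liminf_n f_n) <= liminf_n integral(f_n) = 19.62.
        So the integral of the pointwise liminf is at most 19.62.


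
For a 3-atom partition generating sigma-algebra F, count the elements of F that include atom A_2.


Each element of F is a union of some subset S of the 3 atoms.
The element contains A_2 iff A_2 is in S.
So we count subsets S of {A_1,...,A_3} with A_2 in S: choose freely among the other 2 atoms.
Count = 2^(3-1) = 2^2 = 4.


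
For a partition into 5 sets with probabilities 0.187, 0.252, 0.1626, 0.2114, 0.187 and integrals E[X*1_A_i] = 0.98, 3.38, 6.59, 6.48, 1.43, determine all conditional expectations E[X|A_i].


For each cell A_i: E[X|A_i] = E[X*1_A_i] / P(A_i)
Step 1: E[X|A_1] = 0.98 / 0.187 = 5.240642
Step 2: E[X|A_2] = 3.38 / 0.252 = 13.412698
Step 3: E[X|A_3] = 6.59 / 0.1626 = 40.528905
Step 4: E[X|A_4] = 6.48 / 0.2114 = 30.652791
Step 5: E[X|A_5] = 1.43 / 0.187 = 7.647059
Verification: E[X] = sum E[X*1_A_i] = 0.98 + 3.38 + 6.59 + 6.48 + 1.43 = 18.86


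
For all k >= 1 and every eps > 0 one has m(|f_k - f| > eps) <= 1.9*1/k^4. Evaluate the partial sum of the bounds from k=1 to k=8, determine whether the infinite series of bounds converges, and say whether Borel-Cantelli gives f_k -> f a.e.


Step 1: List the terms 1.9*1/k^4 for k = 1 to 8:
  k=1: 1.9
  k=2: 0.11875
  k=3: 0.023457
  k=4: 0.007422
  k=5: 0.00304
  k=6: 0.001466
  k=7: 7.913369e-04
  k=8: 4.638672e-04
Step 2: Partial sum = 1.9 + 0.11875 + 0.023457 + 0.007422 + 0.00304 + 0.001466 + 7.913369e-04 + 4.638672e-04
     = 2.05539
Step 3: The full series sum_(k>=1) 1.9*1/k^4 converges (p-series with p = 4 > 1; a constant multiple of a convergent series converges).
Step 4: Fix eps > 0. Since sum_k m(|f_k - f| > eps) < infinity, the Borel-Cantelli lemma gives
        m(limsup_k {|f_k - f| > eps}) = 0, i.e. for a.e. x, |f_k(x) - f(x)| <= eps for all large k.
        Applying this with eps = 1/j for j = 1, 2, ... and intersecting the countably many full-measure sets,
        for a.e. x we get limsup_k |f_k(x) - f(x)| <= 1/j for every j, hence f_k -> f almost everywhere.
Conclusion: series converges; Borel-Cantelli yields f_k -> f a.e.


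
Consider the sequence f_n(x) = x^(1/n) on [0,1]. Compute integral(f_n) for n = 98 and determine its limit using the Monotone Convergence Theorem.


At n = 98: f_98(x) = x^(1/98).
Step 1: integral(x^(1/98), 0, 1) = [x^(1/98+1) / (1/98+1)] from 0 to 1
     = 1 / (1/98 + 1) = 1 / ((98+1)/98) = 98/(98+1)
     = 98/99 = 0.989899
Step 2: As n -> infinity, f_n(x) = x^(1/n) -> 1 for x in (0,1], and f_n is increasing in n.
By MCT, lim_n integral(f_n) = integral(lim_n f_n) = integral(1, 0, 1) = 1.
Step 3: Verify convergence: 98/99 = 0.989899 -> 1


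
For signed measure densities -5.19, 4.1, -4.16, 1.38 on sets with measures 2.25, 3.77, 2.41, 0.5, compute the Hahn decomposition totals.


Step 1: Compute signed measure on each set:
  Set 1: -5.19 * 2.25 = -11.6775
  Set 2: 4.1 * 3.77 = 15.457
  Set 3: -4.16 * 2.41 = -10.0256
  Set 4: 1.38 * 0.5 = 0.69
Step 2: Total signed measure = (-11.6775) + (15.457) + (-10.0256) + (0.69)
     = -5.5561
Step 3: Positive part mu+(X) = sum of positive contributions = 16.147
Step 4: Negative part mu-(X) = |sum of negative contributions| = 21.7031


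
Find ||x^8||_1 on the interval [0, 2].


Step 1: ||f||_1 = (integral_0^2 |x^8|^1 dx)^(1/1)
     = (integral_0^2 x^8 dx)^(1/1)
Step 2: integral_0^2 x^8 dx = [x^9/(9)] from 0 to 2 = 2^9/9
     = 512/9 = 56.888889
Step 3: ||f||_1 = (56.888889)^(1/1) = 56.888889


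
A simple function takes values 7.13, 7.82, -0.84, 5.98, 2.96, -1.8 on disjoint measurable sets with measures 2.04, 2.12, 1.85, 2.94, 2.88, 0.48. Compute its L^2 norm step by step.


Step 1: Compute |f_i|^2 for each value:
  |7.13|^2 = 50.8369
  |7.82|^2 = 61.1524
  |-0.84|^2 = 0.7056
  |5.98|^2 = 35.7604
  |2.96|^2 = 8.7616
  |-1.8|^2 = 3.24
Step 2: Multiply by measures and sum:
  50.8369 * 2.04 = 103.707276
  61.1524 * 2.12 = 129.643088
  0.7056 * 1.85 = 1.30536
  35.7604 * 2.94 = 105.135576
  8.7616 * 2.88 = 25.233408
  3.24 * 0.48 = 1.5552
Sum = 103.707276 + 129.643088 + 1.30536 + 105.135576 + 25.233408 + 1.5552 = 366.579908
Step 3: Take the p-th root:
||f||_2 = (366.579908)^(1/2) = 19.146277


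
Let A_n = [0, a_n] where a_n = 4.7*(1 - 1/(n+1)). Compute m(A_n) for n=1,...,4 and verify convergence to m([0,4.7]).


By continuity of measure from below: if A_n increases to A, then m(A_n) -> m(A).
Here A = [0, 4.7], so m(A) = 4.7
Step 1: a_1 = 4.7*(1 - 1/2) = 2.35, m(A_1) = 2.35
Step 2: a_2 = 4.7*(1 - 1/3) = 3.1333, m(A_2) = 3.1333
Step 3: a_3 = 4.7*(1 - 1/4) = 3.525, m(A_3) = 3.525
Step 4: a_4 = 4.7*(1 - 1/5) = 3.76, m(A_4) = 3.76
Limit: m(A_n) -> m([0,4.7]) = 4.7


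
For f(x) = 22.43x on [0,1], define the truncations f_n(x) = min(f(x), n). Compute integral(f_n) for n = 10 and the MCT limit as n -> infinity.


f(x) = 22.43x on [0,1]; f_n(x) = min(22.43x, n). At n = 10:
Step 1: f(x) reaches 10 at x = 10/22.43 = 0.445831
Step 2: integral(f_10) = integral(22.43x, 0, 0.445831) + integral(10, 0.445831, 1)
       = 22.43*0.445831^2/2 + 10*(1 - 0.445831)
       = 2.229157 + 5.541685
       = 7.770843
Step 3: As n -> infinity, f_n increases to f, so by MCT integral(f_n) -> integral(f) = 22.43/2 = 11.215.
Convergence: integral(f_10) = 7.770843 -> 11.215 as n -> infinity
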